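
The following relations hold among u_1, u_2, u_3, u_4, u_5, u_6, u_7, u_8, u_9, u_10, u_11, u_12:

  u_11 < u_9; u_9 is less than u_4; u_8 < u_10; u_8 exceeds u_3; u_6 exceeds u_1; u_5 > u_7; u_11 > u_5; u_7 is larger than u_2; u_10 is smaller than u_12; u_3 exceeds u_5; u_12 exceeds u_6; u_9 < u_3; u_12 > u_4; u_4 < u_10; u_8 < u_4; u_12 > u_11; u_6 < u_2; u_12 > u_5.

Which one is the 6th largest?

The consecutive relations fix a unique order: u_1 < u_6 < u_2 < u_7 < u_5 < u_11 < u_9 < u_3 < u_8 < u_4 < u_10 < u_12.
Counting 6 from the largest end gives u_9.

u_9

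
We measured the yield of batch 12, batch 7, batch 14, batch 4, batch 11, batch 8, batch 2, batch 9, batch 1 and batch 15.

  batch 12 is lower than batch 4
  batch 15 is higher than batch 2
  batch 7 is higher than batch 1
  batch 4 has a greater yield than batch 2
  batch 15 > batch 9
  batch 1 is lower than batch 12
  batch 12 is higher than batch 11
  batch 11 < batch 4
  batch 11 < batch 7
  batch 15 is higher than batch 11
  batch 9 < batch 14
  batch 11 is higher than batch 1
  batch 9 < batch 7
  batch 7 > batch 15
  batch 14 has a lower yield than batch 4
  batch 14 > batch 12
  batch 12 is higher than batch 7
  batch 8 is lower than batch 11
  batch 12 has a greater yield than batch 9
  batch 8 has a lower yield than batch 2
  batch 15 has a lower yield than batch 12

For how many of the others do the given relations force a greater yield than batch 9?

5

The elements the relations force above batch 9 are batch 15, batch 7, batch 12, batch 14, batch 4 — no chain reaches any other.
That is 5.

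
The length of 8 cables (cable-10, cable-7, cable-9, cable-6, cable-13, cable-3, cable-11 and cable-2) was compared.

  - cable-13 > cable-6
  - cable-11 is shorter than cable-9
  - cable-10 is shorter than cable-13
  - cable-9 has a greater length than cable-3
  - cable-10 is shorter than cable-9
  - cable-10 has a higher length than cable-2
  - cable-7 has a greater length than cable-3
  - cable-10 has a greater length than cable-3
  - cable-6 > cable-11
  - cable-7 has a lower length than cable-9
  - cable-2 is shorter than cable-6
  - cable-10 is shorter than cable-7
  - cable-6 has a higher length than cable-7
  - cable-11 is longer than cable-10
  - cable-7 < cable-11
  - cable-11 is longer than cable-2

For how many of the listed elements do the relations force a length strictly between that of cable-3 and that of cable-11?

Chaining upward from cable-3 reaches: cable-10, cable-7, cable-6, cable-9, cable-13.
Chaining downward from cable-11 reaches: cable-2, cable-10, cable-7.
Strictly between cable-3 and cable-11 are those in both lists: cable-10, cable-7 — 2 elements.

2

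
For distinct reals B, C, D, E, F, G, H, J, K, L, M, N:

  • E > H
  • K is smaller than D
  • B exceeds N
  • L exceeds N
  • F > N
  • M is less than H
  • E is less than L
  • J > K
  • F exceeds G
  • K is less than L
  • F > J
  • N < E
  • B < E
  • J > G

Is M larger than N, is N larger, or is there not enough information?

undetermined

Following every chain through N: above N we get B, E, F, L.
M is not reached, and no chain runs the other way from M to N.
So the given relations leave the order of N and M undetermined.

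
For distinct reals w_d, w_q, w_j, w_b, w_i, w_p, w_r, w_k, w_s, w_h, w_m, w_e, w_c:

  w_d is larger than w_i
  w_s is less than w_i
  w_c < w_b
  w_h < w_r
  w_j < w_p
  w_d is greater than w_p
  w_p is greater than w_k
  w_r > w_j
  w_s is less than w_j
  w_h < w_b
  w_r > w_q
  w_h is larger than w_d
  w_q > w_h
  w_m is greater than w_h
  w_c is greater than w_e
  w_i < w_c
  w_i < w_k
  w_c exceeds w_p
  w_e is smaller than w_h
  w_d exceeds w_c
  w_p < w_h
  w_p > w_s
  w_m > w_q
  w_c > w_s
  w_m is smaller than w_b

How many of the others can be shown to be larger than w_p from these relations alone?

7

The elements the relations force above w_p are w_c, w_d, w_h, w_q, w_m, w_r, w_b — no chain reaches any other.
That is 7.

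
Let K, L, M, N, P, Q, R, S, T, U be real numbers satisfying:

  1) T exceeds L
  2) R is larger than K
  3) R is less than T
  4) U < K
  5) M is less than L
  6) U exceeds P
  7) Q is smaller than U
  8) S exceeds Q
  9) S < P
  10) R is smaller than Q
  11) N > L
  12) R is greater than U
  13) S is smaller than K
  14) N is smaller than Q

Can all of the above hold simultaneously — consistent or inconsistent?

inconsistent

Chaining the given relations yields Q < S < P < U < K < R, so Q < R. But one relation states R < Q. These cannot both hold.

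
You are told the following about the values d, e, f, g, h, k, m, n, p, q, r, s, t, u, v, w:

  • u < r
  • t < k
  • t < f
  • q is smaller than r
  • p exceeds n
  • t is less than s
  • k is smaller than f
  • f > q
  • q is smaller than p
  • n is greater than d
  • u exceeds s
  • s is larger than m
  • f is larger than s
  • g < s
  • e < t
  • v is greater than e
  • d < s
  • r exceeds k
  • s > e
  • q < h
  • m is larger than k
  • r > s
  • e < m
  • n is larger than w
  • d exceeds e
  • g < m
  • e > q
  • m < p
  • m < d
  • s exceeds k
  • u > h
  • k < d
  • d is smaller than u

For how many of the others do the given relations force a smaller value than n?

From n the given relations immediately reach w, d.
From those, e, k, m — 5 in total.
From those, q, g, t — 8 in total.
Nothing else is reachable below n; 8 in all.

8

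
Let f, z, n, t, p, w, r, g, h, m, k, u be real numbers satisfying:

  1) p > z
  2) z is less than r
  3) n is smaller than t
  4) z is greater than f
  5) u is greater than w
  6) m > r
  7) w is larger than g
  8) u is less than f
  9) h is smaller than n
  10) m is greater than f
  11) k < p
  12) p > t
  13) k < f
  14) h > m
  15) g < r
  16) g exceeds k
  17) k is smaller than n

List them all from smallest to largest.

k < g < w < u < f < z < r < m < h < n < t < p

Nothing is placed below k, so it is least; from there k < g; g < w; w < u; u < f; f < z; z < r; r < m; m < h; h < n; n < t; t < p, each given directly.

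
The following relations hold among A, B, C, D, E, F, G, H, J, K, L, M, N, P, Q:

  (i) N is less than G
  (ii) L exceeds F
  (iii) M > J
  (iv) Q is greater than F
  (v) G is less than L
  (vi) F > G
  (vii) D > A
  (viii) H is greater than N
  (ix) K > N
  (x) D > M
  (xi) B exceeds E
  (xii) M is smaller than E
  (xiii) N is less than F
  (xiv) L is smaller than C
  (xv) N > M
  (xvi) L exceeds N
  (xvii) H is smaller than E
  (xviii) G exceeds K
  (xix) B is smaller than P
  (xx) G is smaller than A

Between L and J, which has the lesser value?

J < M and M < N give J < N.
Then N < K extends the chain to K.
Then K < G extends the chain to G.
With G < F: J < M < N < K < G < F.
Then F < L extends the chain to L.
So J < L; J is the smaller of the two.

J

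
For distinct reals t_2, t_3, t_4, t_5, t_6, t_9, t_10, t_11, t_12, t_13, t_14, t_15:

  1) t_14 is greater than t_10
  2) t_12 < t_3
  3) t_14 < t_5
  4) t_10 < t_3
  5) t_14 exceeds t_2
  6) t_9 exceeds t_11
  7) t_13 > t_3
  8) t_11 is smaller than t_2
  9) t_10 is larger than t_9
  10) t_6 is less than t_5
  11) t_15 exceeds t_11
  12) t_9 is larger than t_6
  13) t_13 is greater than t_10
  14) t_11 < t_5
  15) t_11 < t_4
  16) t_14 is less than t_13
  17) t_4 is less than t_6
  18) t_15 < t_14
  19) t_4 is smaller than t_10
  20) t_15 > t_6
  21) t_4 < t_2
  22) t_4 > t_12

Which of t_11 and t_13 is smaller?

Following the relations from t_11: t_11 < t_4 < t_6 < t_9 < t_10 < t_14 < t_13.
So t_11 < t_13; t_11 is the smaller of the two.

t_11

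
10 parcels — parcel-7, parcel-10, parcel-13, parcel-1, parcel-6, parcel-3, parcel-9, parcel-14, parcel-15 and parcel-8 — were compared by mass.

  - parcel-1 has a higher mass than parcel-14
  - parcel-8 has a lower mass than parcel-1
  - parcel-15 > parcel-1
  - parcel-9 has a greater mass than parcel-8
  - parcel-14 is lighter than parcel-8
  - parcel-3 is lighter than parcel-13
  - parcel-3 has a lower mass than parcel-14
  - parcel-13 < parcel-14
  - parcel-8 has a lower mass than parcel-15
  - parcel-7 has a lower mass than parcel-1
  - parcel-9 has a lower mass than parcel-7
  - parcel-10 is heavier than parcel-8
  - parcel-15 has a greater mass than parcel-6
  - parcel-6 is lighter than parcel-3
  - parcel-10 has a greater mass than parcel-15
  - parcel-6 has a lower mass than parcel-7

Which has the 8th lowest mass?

Piecing the relations together gives one ordering: parcel-6 < parcel-3 < parcel-13 < parcel-14 < parcel-8 < parcel-9 < parcel-7 < parcel-1 < parcel-15 < parcel-10.
The 8th smallest is parcel-1.

parcel-1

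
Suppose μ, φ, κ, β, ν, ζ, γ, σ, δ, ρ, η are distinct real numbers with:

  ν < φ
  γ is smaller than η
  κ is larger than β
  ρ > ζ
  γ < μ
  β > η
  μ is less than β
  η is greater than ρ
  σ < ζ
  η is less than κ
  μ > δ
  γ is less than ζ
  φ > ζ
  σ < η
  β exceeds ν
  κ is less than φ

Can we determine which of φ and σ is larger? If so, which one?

φ

σ < ζ and ζ < ρ give σ < ρ.
With ρ < η: σ < ζ < ρ < η.
Then η < β extends the chain to β.
Then β < κ extends the chain to κ.
With κ < φ: σ < ζ < ρ < η < β < κ < φ.
So φ is larger.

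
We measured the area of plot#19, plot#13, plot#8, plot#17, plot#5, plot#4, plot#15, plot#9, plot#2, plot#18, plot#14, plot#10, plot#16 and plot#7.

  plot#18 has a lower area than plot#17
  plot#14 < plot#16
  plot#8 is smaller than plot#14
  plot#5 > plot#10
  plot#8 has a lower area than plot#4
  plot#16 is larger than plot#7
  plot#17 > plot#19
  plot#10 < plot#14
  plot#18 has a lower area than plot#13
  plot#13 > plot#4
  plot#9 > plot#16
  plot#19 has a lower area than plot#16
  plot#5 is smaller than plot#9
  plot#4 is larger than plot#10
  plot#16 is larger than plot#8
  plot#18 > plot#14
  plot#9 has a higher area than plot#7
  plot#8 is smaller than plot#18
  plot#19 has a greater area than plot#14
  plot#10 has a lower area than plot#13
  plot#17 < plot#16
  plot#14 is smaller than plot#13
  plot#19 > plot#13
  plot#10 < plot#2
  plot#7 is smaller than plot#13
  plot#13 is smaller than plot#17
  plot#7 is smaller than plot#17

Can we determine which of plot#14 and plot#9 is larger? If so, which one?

plot#9

Link the given pairs in sequence: plot#14 < plot#18; plot#18 < plot#13; plot#13 < plot#19; plot#19 < plot#17; plot#17 < plot#16; plot#16 < plot#9.
Together: plot#14 < plot#18 < plot#13 < plot#19 < plot#17 < plot#16 < plot#9.
So plot#9 is larger.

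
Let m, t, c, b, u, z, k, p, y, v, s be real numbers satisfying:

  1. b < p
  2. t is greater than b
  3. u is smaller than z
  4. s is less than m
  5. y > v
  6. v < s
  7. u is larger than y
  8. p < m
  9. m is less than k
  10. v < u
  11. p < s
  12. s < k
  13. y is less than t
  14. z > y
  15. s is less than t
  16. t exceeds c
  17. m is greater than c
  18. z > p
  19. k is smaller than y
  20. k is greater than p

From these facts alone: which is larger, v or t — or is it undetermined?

t

v < s and s < k give v < k.
With k < y: v < s < k < y.
Then y < t extends the chain to t.
So t is larger.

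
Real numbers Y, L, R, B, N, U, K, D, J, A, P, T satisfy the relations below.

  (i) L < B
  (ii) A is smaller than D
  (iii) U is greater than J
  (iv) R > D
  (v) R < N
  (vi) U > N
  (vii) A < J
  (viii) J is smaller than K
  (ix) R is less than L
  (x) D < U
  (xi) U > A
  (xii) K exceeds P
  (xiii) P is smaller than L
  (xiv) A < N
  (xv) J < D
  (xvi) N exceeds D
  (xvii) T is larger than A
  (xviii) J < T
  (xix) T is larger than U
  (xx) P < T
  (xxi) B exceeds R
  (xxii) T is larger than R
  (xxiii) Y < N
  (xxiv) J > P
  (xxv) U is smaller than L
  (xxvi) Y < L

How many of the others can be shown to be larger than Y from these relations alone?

5

Directly above Y: N, L.
One step further: U, B (4 so far).
One step further: T (5 so far).
No other element is forced above Y by the given relations, so the count is 5.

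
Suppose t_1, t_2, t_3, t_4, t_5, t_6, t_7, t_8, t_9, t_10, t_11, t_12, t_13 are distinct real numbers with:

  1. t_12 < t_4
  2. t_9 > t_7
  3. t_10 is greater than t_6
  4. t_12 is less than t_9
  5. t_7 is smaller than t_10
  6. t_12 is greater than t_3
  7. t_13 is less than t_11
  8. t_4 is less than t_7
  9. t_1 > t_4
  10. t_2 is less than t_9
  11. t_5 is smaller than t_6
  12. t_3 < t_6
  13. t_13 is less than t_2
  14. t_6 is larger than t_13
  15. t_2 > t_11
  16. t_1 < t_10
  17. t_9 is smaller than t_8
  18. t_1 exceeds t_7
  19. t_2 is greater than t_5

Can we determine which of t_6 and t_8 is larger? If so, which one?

undetermined

Following every chain through t_6: above t_6 we get t_10; below t_6 we get t_3, t_13, t_5.
t_8 is not reached, and no chain runs the other way from t_8 to t_6.
So the given relations leave the order of t_6 and t_8 undetermined.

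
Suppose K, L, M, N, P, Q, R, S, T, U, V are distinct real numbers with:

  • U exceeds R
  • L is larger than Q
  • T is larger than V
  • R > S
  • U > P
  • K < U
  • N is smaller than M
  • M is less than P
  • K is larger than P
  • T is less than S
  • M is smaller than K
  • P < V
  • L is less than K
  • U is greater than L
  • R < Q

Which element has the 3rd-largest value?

L

The consecutive relations fix a unique order: N < M < P < V < T < S < R < Q < L < K < U.
Counting 3 from the largest end gives L.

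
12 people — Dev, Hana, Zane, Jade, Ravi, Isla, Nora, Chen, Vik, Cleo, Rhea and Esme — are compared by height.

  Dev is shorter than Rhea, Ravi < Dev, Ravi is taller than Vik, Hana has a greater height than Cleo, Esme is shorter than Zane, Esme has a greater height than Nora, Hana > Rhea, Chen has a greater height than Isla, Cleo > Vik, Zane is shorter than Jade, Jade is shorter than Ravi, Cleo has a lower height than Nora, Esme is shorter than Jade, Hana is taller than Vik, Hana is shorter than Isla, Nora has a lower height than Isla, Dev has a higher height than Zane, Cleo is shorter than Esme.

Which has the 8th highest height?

Zane

The consecutive relations fix a unique order: Vik < Cleo < Nora < Esme < Zane < Jade < Ravi < Dev < Rhea < Hana < Isla < Chen.
The 8th largest is Zane.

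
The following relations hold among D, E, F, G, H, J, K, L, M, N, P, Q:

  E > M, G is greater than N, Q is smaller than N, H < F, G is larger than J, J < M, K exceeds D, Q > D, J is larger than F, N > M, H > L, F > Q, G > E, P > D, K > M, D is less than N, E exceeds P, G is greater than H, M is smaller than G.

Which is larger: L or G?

G

Following the relations from L: L < H < F < J < M < E < G.
So L < G; G is the larger of the two.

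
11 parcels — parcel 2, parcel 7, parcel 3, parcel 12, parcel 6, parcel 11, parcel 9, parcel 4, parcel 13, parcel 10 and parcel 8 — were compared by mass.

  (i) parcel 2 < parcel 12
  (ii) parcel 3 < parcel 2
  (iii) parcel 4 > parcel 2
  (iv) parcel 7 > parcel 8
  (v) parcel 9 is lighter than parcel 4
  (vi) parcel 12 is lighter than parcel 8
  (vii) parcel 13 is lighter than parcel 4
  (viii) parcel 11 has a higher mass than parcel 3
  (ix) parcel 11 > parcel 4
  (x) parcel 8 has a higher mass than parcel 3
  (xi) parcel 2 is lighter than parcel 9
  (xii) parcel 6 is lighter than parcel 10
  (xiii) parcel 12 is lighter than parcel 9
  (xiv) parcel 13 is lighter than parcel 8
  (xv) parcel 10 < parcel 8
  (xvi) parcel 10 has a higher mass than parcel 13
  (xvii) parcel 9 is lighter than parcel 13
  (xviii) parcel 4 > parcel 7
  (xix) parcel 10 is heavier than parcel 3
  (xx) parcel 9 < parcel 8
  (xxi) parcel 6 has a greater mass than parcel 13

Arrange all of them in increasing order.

Nothing is placed below parcel 3, so it is least; from there parcel 3 < parcel 2; parcel 2 < parcel 12; parcel 12 < parcel 9; parcel 9 < parcel 13; parcel 13 < parcel 6; parcel 6 < parcel 10; parcel 10 < parcel 8; parcel 8 < parcel 7; parcel 7 < parcel 4; parcel 4 < parcel 11, each given directly.

parcel 3 < parcel 2 < parcel 12 < parcel 9 < parcel 13 < parcel 6 < parcel 10 < parcel 8 < parcel 7 < parcel 4 < parcel 11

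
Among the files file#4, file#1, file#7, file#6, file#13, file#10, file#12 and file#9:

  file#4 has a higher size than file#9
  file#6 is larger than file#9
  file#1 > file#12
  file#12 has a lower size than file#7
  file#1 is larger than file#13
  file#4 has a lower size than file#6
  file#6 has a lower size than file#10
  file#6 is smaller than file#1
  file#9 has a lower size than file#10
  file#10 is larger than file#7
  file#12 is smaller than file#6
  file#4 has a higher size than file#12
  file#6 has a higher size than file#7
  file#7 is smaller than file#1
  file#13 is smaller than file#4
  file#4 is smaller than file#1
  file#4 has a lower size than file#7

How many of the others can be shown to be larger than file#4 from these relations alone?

4

From file#4 the given relations immediately reach file#7, file#6, file#1.
From those, file#10 — 4 in total.
Nothing else is reachable above file#4; 4 in all.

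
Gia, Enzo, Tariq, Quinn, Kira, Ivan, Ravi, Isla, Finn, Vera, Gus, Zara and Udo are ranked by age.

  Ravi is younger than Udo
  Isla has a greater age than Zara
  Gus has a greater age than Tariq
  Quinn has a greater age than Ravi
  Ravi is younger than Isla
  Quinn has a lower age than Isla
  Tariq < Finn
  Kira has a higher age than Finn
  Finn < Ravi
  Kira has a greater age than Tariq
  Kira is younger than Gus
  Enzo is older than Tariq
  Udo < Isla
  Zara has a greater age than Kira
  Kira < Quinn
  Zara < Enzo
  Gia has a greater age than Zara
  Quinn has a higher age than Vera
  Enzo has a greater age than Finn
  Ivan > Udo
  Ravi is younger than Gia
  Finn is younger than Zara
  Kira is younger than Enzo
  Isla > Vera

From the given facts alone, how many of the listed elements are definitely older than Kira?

6

The elements the relations force above Kira are Zara, Quinn, Enzo, Gia, Isla, Gus — no chain reaches any other.
That is 6.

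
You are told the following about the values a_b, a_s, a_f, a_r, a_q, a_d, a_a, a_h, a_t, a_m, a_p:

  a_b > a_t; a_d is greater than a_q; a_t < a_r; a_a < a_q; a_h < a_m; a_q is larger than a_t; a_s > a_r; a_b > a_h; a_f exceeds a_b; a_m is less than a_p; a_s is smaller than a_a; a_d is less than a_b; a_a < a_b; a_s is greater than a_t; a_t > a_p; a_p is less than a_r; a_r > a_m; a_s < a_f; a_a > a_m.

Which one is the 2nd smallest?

Piecing the relations together gives one ordering: a_h < a_m < a_p < a_t < a_r < a_s < a_a < a_q < a_d < a_b < a_f.
Counting 2 from the smallest end gives a_m.

a_m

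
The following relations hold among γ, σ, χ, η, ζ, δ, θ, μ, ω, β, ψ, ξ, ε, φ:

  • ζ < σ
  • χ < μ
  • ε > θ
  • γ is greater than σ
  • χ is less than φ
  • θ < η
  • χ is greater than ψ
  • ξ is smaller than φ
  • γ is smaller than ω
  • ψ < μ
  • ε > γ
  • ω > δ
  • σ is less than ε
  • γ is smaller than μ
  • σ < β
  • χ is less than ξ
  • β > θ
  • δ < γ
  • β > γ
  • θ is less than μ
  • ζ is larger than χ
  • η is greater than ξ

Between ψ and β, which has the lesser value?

Link the given pairs in sequence: ψ < χ; χ < ζ; ζ < σ; σ < γ; γ < β.
Chaining these gives ψ < χ < ζ < σ < γ < β.
So ψ < β; ψ is the smaller of the two.

ψ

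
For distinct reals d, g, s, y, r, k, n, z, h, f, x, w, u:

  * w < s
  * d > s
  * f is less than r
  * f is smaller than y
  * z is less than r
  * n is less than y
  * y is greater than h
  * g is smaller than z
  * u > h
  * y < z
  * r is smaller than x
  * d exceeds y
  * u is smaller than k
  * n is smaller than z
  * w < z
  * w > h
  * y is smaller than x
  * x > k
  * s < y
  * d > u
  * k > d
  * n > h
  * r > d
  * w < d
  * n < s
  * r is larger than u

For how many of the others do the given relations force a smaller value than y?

5

From y the given relations immediately reach h, f, n, s.
From those, w — 5 in total.
No other element is forced below y by the given relations, so the count is 5.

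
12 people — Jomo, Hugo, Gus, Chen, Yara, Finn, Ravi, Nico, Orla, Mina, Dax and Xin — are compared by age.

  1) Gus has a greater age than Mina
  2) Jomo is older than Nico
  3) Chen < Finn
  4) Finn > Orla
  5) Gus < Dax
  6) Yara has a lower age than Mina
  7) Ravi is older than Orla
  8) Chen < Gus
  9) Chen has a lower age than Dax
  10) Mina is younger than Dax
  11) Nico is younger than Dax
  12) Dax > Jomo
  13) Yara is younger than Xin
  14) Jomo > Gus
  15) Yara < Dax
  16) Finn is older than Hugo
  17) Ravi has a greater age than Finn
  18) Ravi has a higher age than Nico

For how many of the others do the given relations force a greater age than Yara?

5

From Yara the given relations immediately reach Mina, Xin, Dax.
From those, Gus — 4 in total.
From those, Jomo — 5 in total.
No other element is forced above Yara by the given relations, so the count is 5.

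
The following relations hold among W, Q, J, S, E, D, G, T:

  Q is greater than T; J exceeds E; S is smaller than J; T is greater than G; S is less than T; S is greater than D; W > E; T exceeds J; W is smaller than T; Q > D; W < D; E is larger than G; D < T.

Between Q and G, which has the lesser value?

G

Link the given pairs in sequence: G < E; E < W; W < D; D < S; S < T; T < Q.
Together: G < E < W < D < S < T < Q.
So G < Q; G is the smaller of the two.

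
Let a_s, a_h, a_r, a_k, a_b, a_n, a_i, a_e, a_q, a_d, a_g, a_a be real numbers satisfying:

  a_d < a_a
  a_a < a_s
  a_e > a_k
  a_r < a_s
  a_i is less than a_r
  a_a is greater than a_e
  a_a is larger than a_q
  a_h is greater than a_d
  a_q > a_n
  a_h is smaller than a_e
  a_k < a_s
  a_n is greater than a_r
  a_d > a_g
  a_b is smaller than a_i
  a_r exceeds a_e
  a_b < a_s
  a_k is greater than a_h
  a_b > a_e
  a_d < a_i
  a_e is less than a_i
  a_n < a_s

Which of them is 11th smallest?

a_a

The consecutive relations fix a unique order: a_g < a_d < a_h < a_k < a_e < a_b < a_i < a_r < a_n < a_q < a_a < a_s.
The 11th smallest is a_a.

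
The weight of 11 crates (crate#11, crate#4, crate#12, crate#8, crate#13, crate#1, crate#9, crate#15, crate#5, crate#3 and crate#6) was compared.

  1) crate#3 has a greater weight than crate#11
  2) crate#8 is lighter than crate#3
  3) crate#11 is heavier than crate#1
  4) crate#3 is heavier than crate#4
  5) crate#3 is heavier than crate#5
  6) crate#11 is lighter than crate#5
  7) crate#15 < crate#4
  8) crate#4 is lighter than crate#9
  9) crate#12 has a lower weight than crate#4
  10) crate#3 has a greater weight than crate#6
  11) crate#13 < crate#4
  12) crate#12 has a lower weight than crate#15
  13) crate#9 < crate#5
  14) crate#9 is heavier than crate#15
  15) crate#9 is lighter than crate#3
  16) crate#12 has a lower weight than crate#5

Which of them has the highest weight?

crate#3

crate#13 is not greatest since crate#13 < crate#4; crate#6 is not greatest since crate#6 < crate#3; crate#12 is not greatest since crate#12 < crate#15; crate#8 is not greatest since crate#8 < crate#3; crate#15 is not greatest since crate#15 < crate#9; crate#1 is not greatest since crate#1 < crate#11; crate#11 is not greatest since crate#11 < crate#3; crate#4 is not greatest since crate#4 < crate#3; crate#9 is not greatest since crate#9 < crate#3; crate#5 is not greatest since crate#5 < crate#3.
Only crate#3 has nothing above it, so crate#3 is the highest weight.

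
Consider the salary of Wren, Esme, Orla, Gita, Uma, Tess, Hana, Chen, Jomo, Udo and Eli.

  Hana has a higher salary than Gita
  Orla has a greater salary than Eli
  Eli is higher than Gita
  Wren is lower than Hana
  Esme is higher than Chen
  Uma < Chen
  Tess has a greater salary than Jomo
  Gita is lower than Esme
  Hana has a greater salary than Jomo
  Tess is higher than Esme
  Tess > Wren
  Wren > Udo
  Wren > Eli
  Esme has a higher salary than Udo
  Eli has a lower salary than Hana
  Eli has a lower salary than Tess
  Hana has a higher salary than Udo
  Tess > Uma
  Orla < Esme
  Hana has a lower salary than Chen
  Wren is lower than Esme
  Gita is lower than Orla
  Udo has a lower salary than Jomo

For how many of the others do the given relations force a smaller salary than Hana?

Directly below Hana: Udo, Jomo, Gita, Eli, Wren.
Nothing else is reachable below Hana; 5 in all.

5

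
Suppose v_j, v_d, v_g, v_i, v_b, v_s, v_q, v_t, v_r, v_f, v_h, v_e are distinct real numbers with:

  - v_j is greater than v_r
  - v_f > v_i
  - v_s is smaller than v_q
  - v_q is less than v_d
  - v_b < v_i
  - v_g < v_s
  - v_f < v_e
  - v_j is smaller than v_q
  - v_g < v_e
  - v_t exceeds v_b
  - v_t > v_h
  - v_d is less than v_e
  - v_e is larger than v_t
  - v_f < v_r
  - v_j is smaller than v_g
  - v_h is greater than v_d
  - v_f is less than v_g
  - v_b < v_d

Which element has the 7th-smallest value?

v_s

The consecutive relations fix a unique order: v_b < v_i < v_f < v_r < v_j < v_g < v_s < v_q < v_d < v_h < v_t < v_e.
The 7th smallest is v_s.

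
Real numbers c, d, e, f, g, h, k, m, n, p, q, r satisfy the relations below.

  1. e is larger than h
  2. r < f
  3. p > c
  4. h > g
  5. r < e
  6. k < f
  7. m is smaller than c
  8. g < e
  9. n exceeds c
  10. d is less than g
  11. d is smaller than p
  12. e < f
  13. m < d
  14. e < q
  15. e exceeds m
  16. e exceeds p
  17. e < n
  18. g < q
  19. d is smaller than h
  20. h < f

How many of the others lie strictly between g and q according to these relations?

2

Chaining upward from g reaches: h, e, n, f.
Chaining downward from q reaches: m, d, r, c, p, h, e.
Strictly between g and q are those in both lists: h, e — 2 elements.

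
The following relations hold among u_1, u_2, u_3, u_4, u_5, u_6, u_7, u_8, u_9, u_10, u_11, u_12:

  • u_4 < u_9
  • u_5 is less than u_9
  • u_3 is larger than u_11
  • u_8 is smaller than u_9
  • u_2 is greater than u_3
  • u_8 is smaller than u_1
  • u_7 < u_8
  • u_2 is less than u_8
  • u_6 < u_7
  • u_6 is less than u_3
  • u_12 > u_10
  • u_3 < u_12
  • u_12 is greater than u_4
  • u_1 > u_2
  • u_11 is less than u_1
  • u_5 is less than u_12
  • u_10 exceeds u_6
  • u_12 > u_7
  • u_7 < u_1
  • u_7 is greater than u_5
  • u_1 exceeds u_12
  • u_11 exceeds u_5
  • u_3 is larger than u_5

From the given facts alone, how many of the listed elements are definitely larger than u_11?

The elements the relations force above u_11 are u_3, u_12, u_2, u_8, u_1, u_9 — no chain reaches any other.
That is 6.

6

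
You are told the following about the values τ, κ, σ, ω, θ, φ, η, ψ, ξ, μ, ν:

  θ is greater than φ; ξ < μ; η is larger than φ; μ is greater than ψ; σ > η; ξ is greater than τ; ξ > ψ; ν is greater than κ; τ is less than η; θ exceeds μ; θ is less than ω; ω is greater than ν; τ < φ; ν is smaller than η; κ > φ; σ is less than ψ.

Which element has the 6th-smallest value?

σ

Piecing the relations together gives one ordering: τ < φ < κ < ν < η < σ < ψ < ξ < μ < θ < ω.
The 6th smallest is σ.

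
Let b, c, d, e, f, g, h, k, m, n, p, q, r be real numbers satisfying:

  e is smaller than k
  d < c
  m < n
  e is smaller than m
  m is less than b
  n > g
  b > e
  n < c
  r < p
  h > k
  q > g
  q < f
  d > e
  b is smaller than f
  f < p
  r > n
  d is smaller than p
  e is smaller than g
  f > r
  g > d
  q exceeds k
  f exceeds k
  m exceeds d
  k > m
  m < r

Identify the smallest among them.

e

d is not least since e < d; g is not least since e < g; m is not least since d < m; n is not least since m < n; r is not least since n < r; k is not least since m < k; b is not least since m < b; q is not least since g < q; f is not least since q < f; h is not least since k < h; p is not least since f < p; c is not least since n < c.
Only e has nothing below it, so e is the smallest.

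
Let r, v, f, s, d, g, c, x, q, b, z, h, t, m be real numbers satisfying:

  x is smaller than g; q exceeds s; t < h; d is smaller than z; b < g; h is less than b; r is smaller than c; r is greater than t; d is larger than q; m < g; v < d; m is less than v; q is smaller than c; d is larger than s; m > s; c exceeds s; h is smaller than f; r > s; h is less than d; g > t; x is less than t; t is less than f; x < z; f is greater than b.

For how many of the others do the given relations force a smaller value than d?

7

The elements the relations force below d are x, s, t, h, m, v, q — no chain reaches any other.
That is 7.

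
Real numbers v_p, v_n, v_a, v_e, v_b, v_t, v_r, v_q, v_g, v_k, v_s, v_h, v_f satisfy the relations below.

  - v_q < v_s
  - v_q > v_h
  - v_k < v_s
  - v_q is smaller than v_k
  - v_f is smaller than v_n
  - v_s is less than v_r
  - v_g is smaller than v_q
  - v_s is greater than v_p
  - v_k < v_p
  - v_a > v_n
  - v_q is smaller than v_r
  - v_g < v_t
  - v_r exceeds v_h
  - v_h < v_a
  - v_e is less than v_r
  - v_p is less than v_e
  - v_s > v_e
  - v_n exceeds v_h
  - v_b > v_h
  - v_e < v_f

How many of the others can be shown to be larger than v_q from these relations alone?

The elements the relations force above v_q are v_k, v_p, v_e, v_f, v_n, v_s, v_a, v_r — no chain reaches any other.
That is 8.

8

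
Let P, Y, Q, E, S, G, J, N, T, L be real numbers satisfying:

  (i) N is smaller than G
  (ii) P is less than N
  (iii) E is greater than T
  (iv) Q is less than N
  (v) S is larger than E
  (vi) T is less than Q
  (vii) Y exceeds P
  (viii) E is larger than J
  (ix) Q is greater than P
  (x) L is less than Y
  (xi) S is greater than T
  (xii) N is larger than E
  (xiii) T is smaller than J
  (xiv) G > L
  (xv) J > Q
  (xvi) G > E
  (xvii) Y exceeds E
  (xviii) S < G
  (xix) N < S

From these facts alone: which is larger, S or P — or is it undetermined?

S

P < Q < J < E < N < S, by transitivity through Q, J, E, N.
So S is larger.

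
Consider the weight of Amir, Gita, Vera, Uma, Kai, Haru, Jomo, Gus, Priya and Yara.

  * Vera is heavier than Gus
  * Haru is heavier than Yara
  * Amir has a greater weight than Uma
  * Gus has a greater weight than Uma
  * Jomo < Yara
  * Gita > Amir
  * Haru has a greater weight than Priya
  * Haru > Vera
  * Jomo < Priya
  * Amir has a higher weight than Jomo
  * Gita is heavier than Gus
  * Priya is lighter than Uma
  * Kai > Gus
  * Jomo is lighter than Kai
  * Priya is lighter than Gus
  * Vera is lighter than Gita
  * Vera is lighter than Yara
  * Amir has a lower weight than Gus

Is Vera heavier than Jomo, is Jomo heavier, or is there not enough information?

Vera

Jomo < Priya < Uma < Amir < Gus < Vera, by transitivity through Priya, Uma, Amir, Gus.
So Vera is heavier.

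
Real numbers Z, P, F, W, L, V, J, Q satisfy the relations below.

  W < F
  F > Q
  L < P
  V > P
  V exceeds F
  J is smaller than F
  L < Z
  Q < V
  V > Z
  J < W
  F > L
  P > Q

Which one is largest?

V

J is not greatest since J < W; L is not greatest since L < P; Q is not greatest since Q < V; Z is not greatest since Z < V; W is not greatest since W < F; P is not greatest since P < V; F is not greatest since F < V.
Only V has nothing above it, so V is the largest.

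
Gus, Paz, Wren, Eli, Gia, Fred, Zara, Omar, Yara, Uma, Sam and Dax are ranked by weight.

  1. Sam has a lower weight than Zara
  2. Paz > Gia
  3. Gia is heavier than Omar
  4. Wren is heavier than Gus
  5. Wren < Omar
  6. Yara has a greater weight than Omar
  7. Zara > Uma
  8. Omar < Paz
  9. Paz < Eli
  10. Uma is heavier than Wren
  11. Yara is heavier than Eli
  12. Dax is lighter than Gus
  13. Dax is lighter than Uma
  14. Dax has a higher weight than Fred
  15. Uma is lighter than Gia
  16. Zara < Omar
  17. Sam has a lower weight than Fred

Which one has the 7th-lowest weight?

Zara

The consecutive relations fix a unique order: Sam < Fred < Dax < Gus < Wren < Uma < Zara < Omar < Gia < Paz < Eli < Yara.
The 7th smallest is Zara.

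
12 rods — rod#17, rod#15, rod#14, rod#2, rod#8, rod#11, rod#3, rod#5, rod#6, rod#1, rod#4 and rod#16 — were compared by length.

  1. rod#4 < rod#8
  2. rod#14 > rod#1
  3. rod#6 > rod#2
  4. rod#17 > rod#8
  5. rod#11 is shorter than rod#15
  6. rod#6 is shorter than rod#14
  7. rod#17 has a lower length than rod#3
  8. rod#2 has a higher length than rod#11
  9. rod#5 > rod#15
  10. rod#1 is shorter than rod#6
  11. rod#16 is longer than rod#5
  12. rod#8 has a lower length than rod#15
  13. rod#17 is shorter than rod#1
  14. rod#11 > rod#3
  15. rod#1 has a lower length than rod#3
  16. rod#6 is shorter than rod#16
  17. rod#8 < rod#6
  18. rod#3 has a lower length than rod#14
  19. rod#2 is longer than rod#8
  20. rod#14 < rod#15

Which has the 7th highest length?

rod#11

Chaining the given pairs: rod#4 < rod#8 < rod#17 < rod#1 < rod#3 < rod#11 < rod#2 < rod#6 < rod#14 < rod#15 < rod#5 < rod#16.
The 7th largest is rod#11.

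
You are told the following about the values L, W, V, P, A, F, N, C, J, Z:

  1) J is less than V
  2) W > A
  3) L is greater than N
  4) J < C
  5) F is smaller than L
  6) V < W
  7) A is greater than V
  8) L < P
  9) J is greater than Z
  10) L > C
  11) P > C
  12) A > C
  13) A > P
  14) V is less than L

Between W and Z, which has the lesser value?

Z < J and J < C give Z < C.
Then C < L extends the chain to L.
Then L < P extends the chain to P.
Then P < A extends the chain to A.
With A < W: Z < J < C < L < P < A < W.
So Z < W; Z is the smaller of the two.

Z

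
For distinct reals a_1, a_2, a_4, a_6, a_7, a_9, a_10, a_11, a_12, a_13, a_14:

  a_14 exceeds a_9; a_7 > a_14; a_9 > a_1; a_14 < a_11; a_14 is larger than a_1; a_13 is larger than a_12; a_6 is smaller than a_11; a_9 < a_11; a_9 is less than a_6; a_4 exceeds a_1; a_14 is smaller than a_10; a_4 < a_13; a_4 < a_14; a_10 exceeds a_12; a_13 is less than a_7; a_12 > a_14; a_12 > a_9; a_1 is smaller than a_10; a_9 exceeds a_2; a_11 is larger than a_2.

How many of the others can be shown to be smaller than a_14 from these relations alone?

From a_14 the given relations immediately reach a_1, a_4, a_9.
From those, a_2 — 4 in total.
Nothing else is reachable below a_14; 4 in all.

4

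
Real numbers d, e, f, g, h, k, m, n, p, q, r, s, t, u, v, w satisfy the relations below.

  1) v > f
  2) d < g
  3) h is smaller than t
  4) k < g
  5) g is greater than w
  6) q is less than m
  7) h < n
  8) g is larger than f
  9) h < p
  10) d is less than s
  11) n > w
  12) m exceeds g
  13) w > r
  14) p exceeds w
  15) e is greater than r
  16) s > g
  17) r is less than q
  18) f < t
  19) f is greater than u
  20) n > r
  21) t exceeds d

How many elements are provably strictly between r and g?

The relations place r below g. An element lies strictly between them when it is forced above r and also forced below g.
Above r: {q, w, e, p, s, m, n}. Below g: {k, u, f, w, d}.
Intersection: {w} — 1.

1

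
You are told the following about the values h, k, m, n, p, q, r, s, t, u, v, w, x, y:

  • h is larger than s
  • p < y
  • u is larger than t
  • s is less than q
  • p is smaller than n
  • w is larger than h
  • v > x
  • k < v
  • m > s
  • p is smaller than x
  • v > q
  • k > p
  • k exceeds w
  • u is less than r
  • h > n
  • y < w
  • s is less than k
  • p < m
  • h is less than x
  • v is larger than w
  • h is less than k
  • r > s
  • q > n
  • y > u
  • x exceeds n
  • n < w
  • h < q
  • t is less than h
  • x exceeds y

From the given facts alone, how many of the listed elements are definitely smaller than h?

The elements the relations force below h are t, s, p, n — no chain reaches any other.
That is 4.

4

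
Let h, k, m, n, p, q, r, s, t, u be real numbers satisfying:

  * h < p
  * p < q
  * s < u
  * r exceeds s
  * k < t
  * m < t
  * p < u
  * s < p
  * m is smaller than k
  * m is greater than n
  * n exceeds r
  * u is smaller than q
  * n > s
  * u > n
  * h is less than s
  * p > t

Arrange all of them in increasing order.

Nothing is placed below h, so it is least; from there h < s; s < r; r < n; n < m; m < k; k < t; t < p; p < u; u < q, each given directly.

h < s < r < n < m < k < t < p < u < q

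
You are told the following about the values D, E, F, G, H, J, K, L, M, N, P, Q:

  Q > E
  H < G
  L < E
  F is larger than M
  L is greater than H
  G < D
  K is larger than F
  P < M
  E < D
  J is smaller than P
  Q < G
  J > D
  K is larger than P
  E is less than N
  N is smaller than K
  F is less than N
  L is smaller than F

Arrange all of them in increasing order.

H < L < E < Q < G < D < J < P < M < F < N < K

The consecutive links are each given: H < L; L < E; E < Q; Q < G; G < D; D < J; J < P; P < M; M < F; F < N; N < K.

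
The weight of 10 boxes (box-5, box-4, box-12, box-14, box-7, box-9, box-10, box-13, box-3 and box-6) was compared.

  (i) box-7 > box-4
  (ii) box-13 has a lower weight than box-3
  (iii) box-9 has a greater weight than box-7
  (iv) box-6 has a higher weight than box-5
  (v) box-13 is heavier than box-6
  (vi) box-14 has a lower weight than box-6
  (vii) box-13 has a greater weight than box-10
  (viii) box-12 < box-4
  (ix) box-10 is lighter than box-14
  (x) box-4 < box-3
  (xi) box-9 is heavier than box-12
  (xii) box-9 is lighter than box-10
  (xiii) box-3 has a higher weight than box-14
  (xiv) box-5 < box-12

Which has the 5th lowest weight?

Piecing the relations together gives one ordering: box-5 < box-12 < box-4 < box-7 < box-9 < box-10 < box-14 < box-6 < box-13 < box-3.
Counting 5 from the smallest end gives box-9.

box-9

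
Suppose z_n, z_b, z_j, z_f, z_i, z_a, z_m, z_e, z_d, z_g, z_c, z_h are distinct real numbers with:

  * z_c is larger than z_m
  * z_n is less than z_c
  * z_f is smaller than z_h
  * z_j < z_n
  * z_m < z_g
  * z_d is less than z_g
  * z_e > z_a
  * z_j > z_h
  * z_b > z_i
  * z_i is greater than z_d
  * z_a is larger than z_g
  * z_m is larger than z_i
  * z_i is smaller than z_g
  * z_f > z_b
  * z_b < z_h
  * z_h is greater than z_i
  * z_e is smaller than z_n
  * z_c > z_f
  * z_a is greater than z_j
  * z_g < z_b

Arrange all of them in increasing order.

z_d < z_i < z_m < z_g < z_b < z_f < z_h < z_j < z_a < z_e < z_n < z_c

Each adjacent pair is fixed by a given relation: z_d < z_i; z_i < z_m; z_m < z_g; z_g < z_b; z_b < z_f; z_f < z_h; z_h < z_j; z_j < z_a; z_a < z_e; z_e < z_n; z_n < z_c. Chaining them end to end gives the full order.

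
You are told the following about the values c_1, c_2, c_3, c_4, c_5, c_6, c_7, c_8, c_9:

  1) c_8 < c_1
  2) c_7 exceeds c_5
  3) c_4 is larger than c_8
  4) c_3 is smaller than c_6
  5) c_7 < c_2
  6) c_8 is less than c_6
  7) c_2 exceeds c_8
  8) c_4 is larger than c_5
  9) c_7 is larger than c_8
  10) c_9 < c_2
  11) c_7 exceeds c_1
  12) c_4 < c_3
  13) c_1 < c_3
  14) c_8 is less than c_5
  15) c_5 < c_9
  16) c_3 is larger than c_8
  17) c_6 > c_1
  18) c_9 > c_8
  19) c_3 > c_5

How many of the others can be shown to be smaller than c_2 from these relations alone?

Directly below c_2: c_8, c_7, c_9.
One step further: c_5, c_1 (5 so far).
No other element is forced below c_2 by the given relations, so the count is 5.

5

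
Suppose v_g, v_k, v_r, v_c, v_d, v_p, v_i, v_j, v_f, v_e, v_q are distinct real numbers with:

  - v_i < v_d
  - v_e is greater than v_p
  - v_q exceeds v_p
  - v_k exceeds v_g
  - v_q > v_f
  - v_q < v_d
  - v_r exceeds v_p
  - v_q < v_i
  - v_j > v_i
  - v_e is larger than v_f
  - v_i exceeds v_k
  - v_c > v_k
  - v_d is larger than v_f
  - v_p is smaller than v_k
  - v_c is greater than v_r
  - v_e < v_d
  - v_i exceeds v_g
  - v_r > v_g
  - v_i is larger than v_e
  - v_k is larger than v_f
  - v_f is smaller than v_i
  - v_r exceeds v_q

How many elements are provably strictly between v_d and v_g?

Chaining upward from v_g reaches: v_k, v_i, v_r, v_c, v_j.
Chaining downward from v_d reaches: v_f, v_p, v_e, v_q, v_k, v_i.
Strictly between v_g and v_d are those in both lists: v_k, v_i — 2 elements.

2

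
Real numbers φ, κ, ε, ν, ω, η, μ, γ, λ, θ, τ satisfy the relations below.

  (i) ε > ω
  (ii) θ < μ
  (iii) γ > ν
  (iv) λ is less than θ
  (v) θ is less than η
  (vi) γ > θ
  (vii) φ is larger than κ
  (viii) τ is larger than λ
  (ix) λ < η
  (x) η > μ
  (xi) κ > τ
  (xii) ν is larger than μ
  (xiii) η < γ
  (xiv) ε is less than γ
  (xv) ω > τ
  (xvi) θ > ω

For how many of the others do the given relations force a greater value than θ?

4

Directly above θ: μ, η, γ.
One step further: ν (4 so far).
No other element is forced above θ by the given relations, so the count is 4.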